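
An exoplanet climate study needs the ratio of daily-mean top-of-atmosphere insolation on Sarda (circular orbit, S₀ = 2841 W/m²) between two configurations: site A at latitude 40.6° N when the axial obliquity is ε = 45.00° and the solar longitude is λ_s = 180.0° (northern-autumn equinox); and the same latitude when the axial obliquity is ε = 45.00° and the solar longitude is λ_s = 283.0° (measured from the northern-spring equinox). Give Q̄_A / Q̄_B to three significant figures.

— Configuration A (φ=+40.6°):
Solar declination: sin δ = sin ε · sin λ_s = sin 45.00° × sin 180.0° = 0.00000, so δ = +0.000°.
cos H₀ = −tan(+40.6°) tan(+0.000°) = -0.0000, H₀ = 1.5708 rad.
Bracket: H₀ sin φ sin δ + cos φ cos δ sin H₀ = 1.5708×0.65077×0.00000 + 0.75927×1.00000×1.00000 = 0.000000 + 0.759270 = 0.759270.
Q̄ = (S₀/π) × [bracket] = (2841/π) × 0.759270 = 686.62 W/m².
— Configuration B (φ=+40.6°):
Solar declination: sin δ = sin ε · sin λ_s = sin 45.00° × sin 283.0° = -0.68898, so δ = -43.550°.
cos H₀ = −tan(+40.6°) tan(-43.550°) = 0.8148, H₀ = 0.6185 rad.
Bracket: H₀ sin φ sin δ + cos φ cos δ sin H₀ = 0.6185×0.65077×-0.68898 + 0.75927×0.72478×0.57978 = -0.277315 + 0.319055 = 0.041740.
Q̄ = (S₀/π) × [bracket] = (2841/π) × 0.041740 = 37.746 W/m².
Ratio Q̄_A / Q̄_B = 686.62 / 37.746 = 18.19.

Q̄_A / Q̄_B ≈ 18.2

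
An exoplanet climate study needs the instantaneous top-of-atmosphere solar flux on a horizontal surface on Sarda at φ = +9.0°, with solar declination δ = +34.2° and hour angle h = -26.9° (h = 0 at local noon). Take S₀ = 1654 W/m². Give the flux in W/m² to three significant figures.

cos θ_z = sin φ sin δ + cos φ cos δ cos h = 0.087929 + 0.728507 = 0.816436.
Flux = S₀ · cos θ_z = 1654 × 0.816436 = 1350 W/m².

1.35e+03 W/m²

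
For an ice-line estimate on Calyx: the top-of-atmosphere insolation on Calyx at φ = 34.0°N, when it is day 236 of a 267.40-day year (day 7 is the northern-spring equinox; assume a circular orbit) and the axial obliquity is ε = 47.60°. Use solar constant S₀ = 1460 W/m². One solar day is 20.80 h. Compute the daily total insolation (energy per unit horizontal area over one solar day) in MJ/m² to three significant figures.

8.56 MJ/m²

Solar longitude: λ_s = 360° × (236 − 7)/267.40 = 308.302°.
sin δ = sin 47.60° × sin 308.302° = -0.57950, so δ = -35.416°.
cos H₀ = −tan(+34.0°) tan(-35.416°) = 0.4796, H₀ = 1.0706 rad.
Bracket: H₀ sin φ sin δ + cos φ cos δ sin H₀ = 1.0706×0.55919×-0.57950 + 0.82904×0.81497×0.87747 = -0.346929 + 0.592856 = 0.245927.
Q̄ = (S₀/π) × [bracket] = (1460/π) × 0.245927 = 114.29 W/m².
Daily total = Q̄ × 20.80 h × 3600 s/h = 114.29 × 20.80 × 3600 / 10⁶ = 8.558 MJ/m².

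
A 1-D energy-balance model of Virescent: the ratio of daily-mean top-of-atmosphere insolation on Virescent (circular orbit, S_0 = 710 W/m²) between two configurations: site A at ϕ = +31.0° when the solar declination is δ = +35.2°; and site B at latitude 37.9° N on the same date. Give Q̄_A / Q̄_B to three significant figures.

Q̄_A / Q̄_B ≈ 0.946

— Configuration A (ϕ=+31.0°):
cos h₀ = −tan(+31.0°) tan(+35.200°) = -0.4239, h₀ = 2.0085 rad.
Bracket: h₀ sin ϕ sin δ + cos ϕ cos δ sin h₀ = 2.0085×0.51504×0.57643 + 0.85717×0.81714×0.90573 = 0.596293 + 0.634399 = 1.230692.
Q̄ = (S_0/π) × [bracket] = (710/π) × 1.230692 = 278.14 W/m².
— Configuration B (ϕ=+37.9°):
cos h₀ = −tan(+37.9°) tan(+35.200°) = -0.5492, h₀ = 2.1522 rad.
Bracket: h₀ sin ϕ sin δ + cos ϕ cos δ sin h₀ = 2.1522×0.61429×0.57643 + 0.78908×0.81714×0.83572 = 0.762084 + 0.538863 = 1.300947.
Q̄ = (S_0/π) × [bracket] = (710/π) × 1.300947 = 294.01 W/m².
Ratio Q̄_A / Q̄_B = 278.14 / 294.01 = 0.9460.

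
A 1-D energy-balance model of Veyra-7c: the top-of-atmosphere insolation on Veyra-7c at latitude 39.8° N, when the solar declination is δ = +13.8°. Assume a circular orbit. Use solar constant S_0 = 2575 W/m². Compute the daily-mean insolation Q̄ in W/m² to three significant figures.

cos h₀ = −tan(+39.8°) tan(+13.800°) = -0.2046, h₀ = 1.7769 rad.
Bracket: h₀ sin ϕ sin δ + cos ϕ cos δ sin h₀ = 1.7769×0.64011×0.23853 + 0.76828×0.97113×0.97884 = 0.271307 + 0.730312 = 1.001619.
Q̄ = (S_0/π) × [bracket] = (2575/π) × 1.001619 = 821.0 W/m².

Q̄ ≈ 821 W/m²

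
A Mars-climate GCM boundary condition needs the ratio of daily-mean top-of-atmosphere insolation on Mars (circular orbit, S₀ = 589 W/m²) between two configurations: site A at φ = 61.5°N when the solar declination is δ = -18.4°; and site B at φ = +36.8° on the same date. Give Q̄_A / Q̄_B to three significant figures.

Q̄_A / Q̄_B ≈ 0.216

— Configuration A (φ=+61.5°):
cos H₀ = −tan(+61.5°) tan(-18.400°) = 0.6127, H₀ = 0.9114 rad.
Bracket: H₀ sin φ sin δ + cos φ cos δ sin H₀ = 0.9114×0.87882×-0.31565 + 0.47716×0.94888×0.79033 = -0.252822 + 0.357836 = 0.105014.
Q̄ = (S₀/π) × [bracket] = (589/π) × 0.105014 = 19.688 W/m².
— Configuration B (φ=+36.8°):
cos H₀ = −tan(+36.8°) tan(-18.400°) = 0.2489, H₀ = 1.3193 rad.
Bracket: H₀ sin φ sin δ + cos φ cos δ sin H₀ = 1.3193×0.59902×-0.31565 + 0.80073×0.94888×0.96854 = -0.249454 + 0.735893 = 0.486439.
Q̄ = (S₀/π) × [bracket] = (589/π) × 0.486439 = 91.200 W/m².
Ratio Q̄_A / Q̄_B = 19.688 / 91.200 = 0.2159.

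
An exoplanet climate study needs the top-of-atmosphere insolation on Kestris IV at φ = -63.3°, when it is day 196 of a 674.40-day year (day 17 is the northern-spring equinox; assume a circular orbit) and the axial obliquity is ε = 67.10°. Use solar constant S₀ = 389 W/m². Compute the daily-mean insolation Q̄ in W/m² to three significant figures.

Q̄ ≈ 0.00 W/m²

Solar longitude: λ_s = 360° × (196 − 17)/674.40 = 95.552°.
sin δ = sin 67.10° × sin 95.552° = 0.91686, so δ = +66.472°.
cos H₀ = −tan(-63.3°) tan(+66.472°) = 4.5666 ≥ 1 ⇒ polar night, H₀ = 0 and Q̄ = 0.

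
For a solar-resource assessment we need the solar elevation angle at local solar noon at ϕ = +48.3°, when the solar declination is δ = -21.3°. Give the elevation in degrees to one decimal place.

At local noon the hour angle is zero, so the zenith angle equals |ϕ − δ| = |+48.3° − (-21.300°)| = 69.600°.
Elevation = 90° − 69.600° = 20.4°.

20.4°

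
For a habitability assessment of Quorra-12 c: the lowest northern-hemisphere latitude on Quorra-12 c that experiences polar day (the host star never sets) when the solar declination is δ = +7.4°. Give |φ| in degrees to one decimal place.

|φ| = 82.6°

Polar day requires cos H₀ = −tan φ tan δ ≤ −1, i.e. tan φ tan δ ≥ 1.
The boundary is |tan φ| · |tan δ| = 1, so |φ| = 90° − |δ| = 90° − 7.4° = 82.6° in the northern hemisphere.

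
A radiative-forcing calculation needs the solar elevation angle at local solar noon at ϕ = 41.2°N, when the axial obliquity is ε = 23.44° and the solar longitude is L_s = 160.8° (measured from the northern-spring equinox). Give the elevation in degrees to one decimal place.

Solar declination: sin δ = sin ε · sin L_s = sin 23.44° × sin 160.8° = 0.13082, so δ = +7.517°.
At local noon the hour angle is zero, so the zenith angle equals |ϕ − δ| = |+41.2° − (+7.517°)| = 33.683°.
Elevation = 90° − 33.683° = 56.3°.

56.3°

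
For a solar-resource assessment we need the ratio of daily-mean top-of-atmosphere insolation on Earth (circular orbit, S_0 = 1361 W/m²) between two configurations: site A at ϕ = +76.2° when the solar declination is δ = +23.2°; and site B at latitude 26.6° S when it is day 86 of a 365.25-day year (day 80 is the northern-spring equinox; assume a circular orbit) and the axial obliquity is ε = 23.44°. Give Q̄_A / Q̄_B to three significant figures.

Q̄_A / Q̄_B ≈ 1.39

— Configuration A (ϕ=+76.2°):
cos h₀ = −tan(+76.2°) tan(+23.200°) = -1.7449 ≤ −1 ⇒ polar day, h₀ = π.
Bracket: h₀ sin ϕ sin δ + cos ϕ cos δ sin h₀ = 3.1416×0.97113×0.39394 + 0.23853×0.91914×0.00000 = 1.201872 + 0.000000 = 1.201872.
Q̄ = (S_0/π) × [bracket] = (1361/π) × 1.201872 = 520.67 W/m².
— Configuration B (ϕ=-26.6°):
Solar longitude: L_s = 360° × (86 − 80)/365.25 = 5.914°.
sin δ = sin 23.44° × sin 5.914° = 0.04098, so δ = +2.349°.
cos h₀ = −tan(-26.6°) tan(+2.349°) = 0.0205, h₀ = 1.5503 rad.
Bracket: h₀ sin ϕ sin δ + cos ϕ cos δ sin h₀ = 1.5503×-0.44776×0.04098 + 0.89415×0.99916×0.99979 = -0.028447 + 0.893211 = 0.864764.
Q̄ = (S_0/π) × [bracket] = (1361/π) × 0.864764 = 374.63 W/m².
Ratio Q̄_A / Q̄_B = 520.67 / 374.63 = 1.390.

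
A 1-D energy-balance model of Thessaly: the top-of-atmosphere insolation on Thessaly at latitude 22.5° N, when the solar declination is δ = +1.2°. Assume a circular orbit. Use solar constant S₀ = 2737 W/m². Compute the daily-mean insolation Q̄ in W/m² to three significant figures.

cos H₀ = −tan(+22.5°) tan(+1.200°) = -0.0087, H₀ = 1.5795 rad.
Bracket: H₀ sin φ sin δ + cos φ cos δ sin H₀ = 1.5795×0.38268×0.02094 + 0.92388×0.99978×0.99996 = 0.012657 + 0.923640 = 0.936297.
Q̄ = (S₀/π) × [bracket] = (2737/π) × 0.936297 = 815.7 W/m².

Q̄ ≈ 816 W/m²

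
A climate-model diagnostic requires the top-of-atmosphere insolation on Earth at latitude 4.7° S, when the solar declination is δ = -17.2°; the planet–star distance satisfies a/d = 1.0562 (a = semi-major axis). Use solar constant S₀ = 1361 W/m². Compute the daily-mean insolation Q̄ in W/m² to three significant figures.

Q̄ ≈ 479 W/m²

cos H₀ = −tan(-4.7°) tan(-17.200°) = -0.0254, H₀ = 1.5962 rad.
Bracket: H₀ sin φ sin δ + cos φ cos δ sin H₀ = 1.5962×-0.08194×-0.29571 + 0.99664×0.95528×0.99968 = 0.038677 + 0.951766 = 0.990443.
Inverse-square distance factor (a/d)² = 1.0562² = 1.115558.
Q̄ = (S₀/π) × 1.115558 × [bracket] = (1361/π) × 1.115558 × 0.990443 = 478.7 W/m².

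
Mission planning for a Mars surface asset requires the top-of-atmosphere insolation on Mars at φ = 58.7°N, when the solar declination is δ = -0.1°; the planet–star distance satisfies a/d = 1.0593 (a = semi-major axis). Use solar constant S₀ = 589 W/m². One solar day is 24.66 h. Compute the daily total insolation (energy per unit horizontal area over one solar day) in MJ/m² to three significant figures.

9.66 MJ/m²

cos H₀ = −tan(+58.7°) tan(-0.100°) = 0.0029, H₀ = 1.5679 rad.
Bracket: H₀ sin φ sin δ + cos φ cos δ sin H₀ = 1.5679×0.85446×-0.00175 + 0.51952×1.00000×1.00000 = -0.002344 + 0.519520 = 0.517176.
Inverse-square distance factor (a/d)² = 1.0593² = 1.122116.
Q̄ = (S₀/π) × 1.122116 × [bracket] = (589/π) × 1.122116 × 0.517176 = 108.80 W/m².
Daily total = Q̄ × 24.66 h × 3600 s/h = 108.80 × 24.66 × 3600 / 10⁶ = 9.659 MJ/m².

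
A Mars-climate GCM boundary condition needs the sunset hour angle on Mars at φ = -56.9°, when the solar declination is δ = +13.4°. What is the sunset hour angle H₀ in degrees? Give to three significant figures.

cos H₀ = −tan φ · tan δ = −tan(-56.9°) × tan(+13.400°) = 0.3654, so H₀ = 1.1967 rad = 68.56°.

H₀ = 68.6°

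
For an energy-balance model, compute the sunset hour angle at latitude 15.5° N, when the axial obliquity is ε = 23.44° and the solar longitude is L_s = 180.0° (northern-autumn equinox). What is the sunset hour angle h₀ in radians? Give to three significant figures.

h₀ = 1.57 rad

Solar declination: sin δ = sin ε · sin L_s = sin 23.44° × sin 180.0° = 0.00000, so δ = +0.000°.
cos h₀ = −tan ϕ · tan δ = −tan(+15.5°) × tan(+0.000°) = -0.0000, so h₀ = 1.5708 rad = 90.00°.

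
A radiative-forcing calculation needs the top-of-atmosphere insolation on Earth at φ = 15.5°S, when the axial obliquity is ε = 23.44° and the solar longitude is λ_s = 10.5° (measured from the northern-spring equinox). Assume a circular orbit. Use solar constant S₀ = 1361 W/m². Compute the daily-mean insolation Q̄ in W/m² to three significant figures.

Q̄ ≈ 403 W/m²

Solar declination: sin δ = sin ε · sin λ_s = sin 23.44° × sin 10.5° = 0.07249, so δ = +4.157°.
cos H₀ = −tan(-15.5°) tan(+4.157°) = 0.0202, H₀ = 1.5506 rad.
Bracket: H₀ sin φ sin δ + cos φ cos δ sin H₀ = 1.5506×-0.26724×0.07249 + 0.96363×0.99737×0.99980 = -0.030039 + 0.960903 = 0.930864.
Q̄ = (S₀/π) × [bracket] = (1361/π) × 0.930864 = 403.3 W/m².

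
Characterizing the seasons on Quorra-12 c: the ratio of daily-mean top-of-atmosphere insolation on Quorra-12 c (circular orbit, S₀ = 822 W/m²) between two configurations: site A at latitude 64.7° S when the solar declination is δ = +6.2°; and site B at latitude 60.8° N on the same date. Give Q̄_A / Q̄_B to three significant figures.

Q̄_A / Q̄_B ≈ 0.440

— Configuration A (φ=-64.7°):
cos H₀ = −tan(-64.7°) tan(+6.200°) = 0.2298, H₀ = 1.3389 rad.
Bracket: H₀ sin φ sin δ + cos φ cos δ sin H₀ = 1.3389×-0.90408×0.10800 + 0.42736×0.99415×0.97323 = -0.130731 + 0.413486 = 0.282755.
Q̄ = (S₀/π) × [bracket] = (822/π) × 0.282755 = 73.983 W/m².
— Configuration B (φ=+60.8°):
cos H₀ = −tan(+60.8°) tan(+6.200°) = -0.1944, H₀ = 1.7664 rad.
Bracket: H₀ sin φ sin δ + cos φ cos δ sin H₀ = 1.7664×0.87292×0.10800 + 0.48786×0.99415×0.98093 = 0.166528 + 0.475757 = 0.642285.
Q̄ = (S₀/π) × [bracket] = (822/π) × 0.642285 = 168.05 W/m².
Ratio Q̄_A / Q̄_B = 73.983 / 168.05 = 0.4402.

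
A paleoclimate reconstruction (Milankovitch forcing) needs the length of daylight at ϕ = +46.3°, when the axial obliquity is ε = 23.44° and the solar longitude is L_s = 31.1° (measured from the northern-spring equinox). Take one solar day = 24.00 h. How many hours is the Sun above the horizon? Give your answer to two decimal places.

13.69 h

Solar declination: sin δ = sin ε · sin L_s = sin 23.44° × sin 31.1° = 0.20547, so δ = +11.857°.
cos h₀ = −tan ϕ · tan δ = −tan(+46.3°) × tan(+11.857°) = -0.2197, so h₀ = 1.7923 rad = 102.69°.
Daylight = 2h₀/(2π) × 24.00 h = (1.7923/π) × 24.00 = 13.69 h.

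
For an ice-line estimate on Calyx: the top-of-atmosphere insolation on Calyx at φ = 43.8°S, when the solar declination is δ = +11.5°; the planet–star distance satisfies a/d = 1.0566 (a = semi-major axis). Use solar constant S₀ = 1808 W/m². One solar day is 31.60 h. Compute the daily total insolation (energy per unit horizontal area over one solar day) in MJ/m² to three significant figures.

36.8 MJ/m²

cos H₀ = −tan(-43.8°) tan(+11.500°) = 0.1951, H₀ = 1.3744 rad.
Bracket: H₀ sin φ sin δ + cos φ cos δ sin H₀ = 1.3744×-0.69214×0.19937 + 0.72176×0.97992×0.98078 = -0.189656 + 0.693673 = 0.504017.
Inverse-square distance factor (a/d)² = 1.0566² = 1.116404.
Q̄ = (S₀/π) × 1.116404 × [bracket] = (1808/π) × 1.116404 × 0.504017 = 323.83 W/m².
Daily total = Q̄ × 31.60 h × 3600 s/h = 323.83 × 31.60 × 3600 / 10⁶ = 36.84 MJ/m².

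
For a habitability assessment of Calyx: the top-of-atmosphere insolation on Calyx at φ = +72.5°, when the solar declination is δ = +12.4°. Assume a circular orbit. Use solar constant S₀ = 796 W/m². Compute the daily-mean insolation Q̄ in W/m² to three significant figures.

cos H₀ = −tan(+72.5°) tan(+12.400°) = -0.6973, H₀ = 2.3424 rad.
Bracket: H₀ sin φ sin δ + cos φ cos δ sin H₀ = 2.3424×0.95372×0.21474 + 0.30071×0.97667×0.71676 = 0.479728 + 0.210508 = 0.690236.
Q̄ = (S₀/π) × [bracket] = (796/π) × 0.690236 = 174.9 W/m².

Q̄ ≈ 175 W/m²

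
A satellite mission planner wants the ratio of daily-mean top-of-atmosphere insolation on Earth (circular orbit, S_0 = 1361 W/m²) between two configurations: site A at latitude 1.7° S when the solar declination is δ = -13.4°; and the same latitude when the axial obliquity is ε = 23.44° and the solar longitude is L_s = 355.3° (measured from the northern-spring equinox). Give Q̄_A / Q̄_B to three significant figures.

— Configuration A (ϕ=-1.7°):
cos h₀ = −tan(-1.7°) tan(-13.400°) = -0.0071, h₀ = 1.5779 rad.
Bracket: h₀ sin ϕ sin δ + cos ϕ cos δ sin h₀ = 1.5779×-0.02967×-0.23175 + 0.99956×0.97278×0.99998 = 0.010850 + 0.972333 = 0.983183.
Q̄ = (S_0/π) × [bracket] = (1361/π) × 0.983183 = 425.93 W/m².
— Configuration B (ϕ=-1.7°):
Solar declination: sin δ = sin ε · sin L_s = sin 23.44° × sin 355.3° = -0.03259, so δ = -1.868°.
cos h₀ = −tan(-1.7°) tan(-1.868°) = -0.0010, h₀ = 1.5718 rad.
Bracket: h₀ sin ϕ sin δ + cos ϕ cos δ sin h₀ = 1.5718×-0.02967×-0.03259 + 0.99956×0.99947×1.00000 = 0.001520 + 0.999030 = 1.000550.
Q̄ = (S_0/π) × [bracket] = (1361/π) × 1.000550 = 433.46 W/m².
Ratio Q̄_A / Q̄_B = 425.93 / 433.46 = 0.9826.

Q̄_A / Q̄_B ≈ 0.983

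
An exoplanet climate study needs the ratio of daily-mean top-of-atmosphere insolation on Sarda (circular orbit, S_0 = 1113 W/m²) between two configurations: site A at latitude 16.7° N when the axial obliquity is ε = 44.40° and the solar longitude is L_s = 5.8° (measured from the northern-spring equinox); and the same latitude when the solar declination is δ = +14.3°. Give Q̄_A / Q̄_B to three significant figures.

— Configuration A (ϕ=+16.7°):
Solar declination: sin δ = sin ε · sin L_s = sin 44.40° × sin 5.8° = 0.07071, so δ = +4.055°.
cos h₀ = −tan(+16.7°) tan(+4.055°) = -0.0213, h₀ = 1.5921 rad.
Bracket: h₀ sin ϕ sin δ + cos ϕ cos δ sin h₀ = 1.5921×0.28736×0.07071 + 0.95782×0.99750×0.99977 = 0.032350 + 0.955206 = 0.987556.
Q̄ = (S_0/π) × [bracket] = (1113/π) × 0.987556 = 349.87 W/m².
— Configuration B (ϕ=+16.7°):
cos h₀ = −tan(+16.7°) tan(+14.300°) = -0.0765, h₀ = 1.6473 rad.
Bracket: h₀ sin ϕ sin δ + cos ϕ cos δ sin h₀ = 1.6473×0.28736×0.24700 + 0.95782×0.96902×0.99707 = 0.116922 + 0.925427 = 1.042349.
Q̄ = (S_0/π) × [bracket] = (1113/π) × 1.042349 = 369.28 W/m².
Ratio Q̄_A / Q̄_B = 349.87 / 369.28 = 0.9474.

Q̄_A / Q̄_B ≈ 0.947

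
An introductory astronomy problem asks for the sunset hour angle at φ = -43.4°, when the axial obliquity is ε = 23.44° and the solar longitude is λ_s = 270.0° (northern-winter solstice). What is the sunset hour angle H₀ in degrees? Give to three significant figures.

H₀ = 114°

Solar declination: sin δ = sin ε · sin λ_s = sin 23.44° × sin 270.0° = -0.39779, so δ = -23.440°.
cos H₀ = −tan φ · tan δ = −tan(-43.4°) × tan(-23.440°) = -0.4100, so H₀ = 1.9933 rad = 114.21°.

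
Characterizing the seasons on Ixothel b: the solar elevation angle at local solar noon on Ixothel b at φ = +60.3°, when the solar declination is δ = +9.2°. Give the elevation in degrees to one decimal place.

38.9°

At local noon the hour angle is zero, so the zenith angle equals |φ − δ| = |+60.3° − (+9.200°)| = 51.100°.
Elevation = 90° − 51.100° = 38.9°.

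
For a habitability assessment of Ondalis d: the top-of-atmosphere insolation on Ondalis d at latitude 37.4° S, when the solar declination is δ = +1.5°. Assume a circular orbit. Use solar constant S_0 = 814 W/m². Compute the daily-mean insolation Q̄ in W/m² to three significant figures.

cos h₀ = −tan(-37.4°) tan(+1.500°) = 0.0200, h₀ = 1.5508 rad.
Bracket: h₀ sin ϕ sin δ + cos ϕ cos δ sin h₀ = 1.5508×-0.60738×0.02618 + 0.79441×0.99966×0.99980 = -0.024660 + 0.793981 = 0.769321.
Q̄ = (S_0/π) × [bracket] = (814/π) × 0.769321 = 199.3 W/m².

Q̄ ≈ 199 W/m²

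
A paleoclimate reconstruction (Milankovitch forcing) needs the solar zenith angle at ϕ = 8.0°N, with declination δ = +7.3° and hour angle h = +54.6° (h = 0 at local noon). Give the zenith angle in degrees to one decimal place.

cos θ_z = sin ϕ sin δ + cos ϕ cos δ cos h = 0.017684 + 0.568994 = 0.586678.
θ_z = arccos(0.586678) = 54.1°.

θ_z = 54.1°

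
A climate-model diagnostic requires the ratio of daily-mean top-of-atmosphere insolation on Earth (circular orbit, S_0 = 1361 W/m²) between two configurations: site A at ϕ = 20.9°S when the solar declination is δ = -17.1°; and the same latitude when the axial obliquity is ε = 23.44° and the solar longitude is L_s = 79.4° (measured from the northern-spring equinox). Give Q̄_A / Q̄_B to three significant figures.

Q̄_A / Q̄_B ≈ 1.63

— Configuration A (ϕ=-20.9°):
cos h₀ = −tan(-20.9°) tan(-17.100°) = -0.1175, h₀ = 1.6885 rad.
Bracket: h₀ sin ϕ sin δ + cos ϕ cos δ sin h₀ = 1.6885×-0.35674×-0.29404 + 0.93420×0.95579×0.99308 = 0.177117 + 0.886720 = 1.063837.
Q̄ = (S_0/π) × [bracket] = (1361/π) × 1.063837 = 460.88 W/m².
— Configuration B (ϕ=-20.9°):
Solar declination: sin δ = sin ε · sin L_s = sin 23.44° × sin 79.4° = 0.39100, so δ = +23.017°.
cos h₀ = −tan(-20.9°) tan(+23.017°) = 0.1622, h₀ = 1.4079 rad.
Bracket: h₀ sin ϕ sin δ + cos ϕ cos δ sin h₀ = 1.4079×-0.35674×0.39100 + 0.93420×0.92039×0.98675 = -0.196381 + 0.848436 = 0.652055.
Q̄ = (S_0/π) × [bracket] = (1361/π) × 0.652055 = 282.48 W/m².
Ratio Q̄_A / Q̄_B = 460.88 / 282.48 = 1.632.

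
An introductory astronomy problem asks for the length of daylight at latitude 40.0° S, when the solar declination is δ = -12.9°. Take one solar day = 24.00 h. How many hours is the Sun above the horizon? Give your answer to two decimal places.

cos H₀ = −tan φ · tan δ = −tan(-40.0°) × tan(-12.900°) = -0.1922, so H₀ = 1.7642 rad = 101.08°.
Daylight = 2H₀/(2π) × 24.00 h = (1.7642/π) × 24.00 = 13.48 h.

13.48 h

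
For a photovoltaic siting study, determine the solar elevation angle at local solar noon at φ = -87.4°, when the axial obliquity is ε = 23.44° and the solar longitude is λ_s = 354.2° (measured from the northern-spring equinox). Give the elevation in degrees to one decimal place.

4.9°

Solar declination: sin δ = sin ε · sin λ_s = sin 23.44° × sin 354.2° = -0.04020, so δ = -2.304°.
At local noon the hour angle is zero, so the zenith angle equals |φ − δ| = |-87.4° − (-2.304°)| = 85.096°.
Elevation = 90° − 85.096° = 4.9°.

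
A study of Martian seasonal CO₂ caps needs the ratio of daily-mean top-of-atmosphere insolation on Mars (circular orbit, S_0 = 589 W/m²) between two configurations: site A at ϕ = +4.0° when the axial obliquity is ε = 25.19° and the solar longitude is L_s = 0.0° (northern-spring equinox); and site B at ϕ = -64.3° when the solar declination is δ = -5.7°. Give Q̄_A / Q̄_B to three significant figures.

— Configuration A (ϕ=+4.0°):
Solar declination: sin δ = sin ε · sin L_s = sin 25.19° × sin 0.0° = 0.00000, so δ = +0.000°.
cos h₀ = −tan(+4.0°) tan(+0.000°) = -0.0000, h₀ = 1.5708 rad.
Bracket: h₀ sin ϕ sin δ + cos ϕ cos δ sin h₀ = 1.5708×0.06976×0.00000 + 0.99756×1.00000×1.00000 = 0.000000 + 0.997560 = 0.997560.
Q̄ = (S_0/π) × [bracket] = (589/π) × 0.997560 = 187.03 W/m².
— Configuration B (ϕ=-64.3°):
cos h₀ = −tan(-64.3°) tan(-5.700°) = -0.2074, h₀ = 1.7797 rad.
Bracket: h₀ sin ϕ sin δ + cos ϕ cos δ sin h₀ = 1.7797×-0.90108×-0.09932 + 0.43366×0.99506×0.97826 = 0.159275 + 0.422137 = 0.581412.
Q̄ = (S_0/π) × [bracket] = (589/π) × 0.581412 = 109.01 W/m².
Ratio Q̄_A / Q̄_B = 187.03 / 109.01 = 1.716.

Q̄_A / Q̄_B ≈ 1.72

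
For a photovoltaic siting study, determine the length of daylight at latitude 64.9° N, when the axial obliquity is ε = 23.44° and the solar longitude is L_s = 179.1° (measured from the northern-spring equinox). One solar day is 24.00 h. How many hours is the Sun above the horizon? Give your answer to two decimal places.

Solar declination: sin δ = sin ε · sin L_s = sin 23.44° × sin 179.1° = 0.00625, so δ = +0.358°.
cos h₀ = −tan ϕ · tan δ = −tan(+64.9°) × tan(+0.358°) = -0.0133, so h₀ = 1.5841 rad = 90.76°.
Daylight = 2h₀/(2π) × 24.00 h = (1.5841/π) × 24.00 = 12.10 h.

12.10 h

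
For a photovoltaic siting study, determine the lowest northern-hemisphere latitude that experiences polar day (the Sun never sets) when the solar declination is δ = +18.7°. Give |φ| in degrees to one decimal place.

Polar day requires cos H₀ = −tan φ tan δ ≤ −1, i.e. tan φ tan δ ≥ 1.
The boundary is |tan φ| · |tan δ| = 1, so |φ| = 90° − |δ| = 90° − 18.7° = 71.3° in the northern hemisphere.

|φ| = 71.3°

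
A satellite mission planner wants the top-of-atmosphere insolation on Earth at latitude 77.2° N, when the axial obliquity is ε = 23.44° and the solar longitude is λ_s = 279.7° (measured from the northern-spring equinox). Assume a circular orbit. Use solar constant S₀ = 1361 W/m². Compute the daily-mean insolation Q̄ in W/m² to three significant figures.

Q̄ ≈ 0.00 W/m²

Solar declination: sin δ = sin ε · sin λ_s = sin 23.44° × sin 279.7° = -0.39210, so δ = -23.085°.
cos H₀ = −tan(+77.2°) tan(-23.085°) = 1.8761 ≥ 1 ⇒ polar night, H₀ = 0 and Q̄ = 0.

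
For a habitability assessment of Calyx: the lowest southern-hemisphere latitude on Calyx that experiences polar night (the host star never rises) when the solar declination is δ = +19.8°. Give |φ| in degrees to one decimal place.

Polar night requires cos H₀ = −tan φ tan δ ≥ 1, i.e. tan φ tan δ ≤ −1.
The boundary is |tan φ| · |tan δ| = 1, so |φ| = 90° − |δ| = 90° − 19.8° = 70.2° in the southern hemisphere.

|φ| = 70.2°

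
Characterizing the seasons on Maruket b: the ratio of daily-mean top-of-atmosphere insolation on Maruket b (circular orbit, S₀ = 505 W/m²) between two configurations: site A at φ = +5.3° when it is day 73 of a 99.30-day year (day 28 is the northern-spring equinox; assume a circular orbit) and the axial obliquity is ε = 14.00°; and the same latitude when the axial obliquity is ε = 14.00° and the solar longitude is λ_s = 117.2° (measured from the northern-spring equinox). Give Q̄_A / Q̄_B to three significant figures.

— Configuration A (φ=+5.3°):
Solar longitude: λ_s = 360° × (73 − 28)/99.30 = 163.142°.
sin δ = sin 14.00° × sin 163.142° = 0.07016, so δ = +4.023°.
cos H₀ = −tan(+5.3°) tan(+4.023°) = -0.0065, H₀ = 1.5773 rad.
Bracket: H₀ sin φ sin δ + cos φ cos δ sin H₀ = 1.5773×0.09237×0.07016 + 0.99572×0.99754×0.99998 = 0.010222 + 0.993251 = 1.003473.
Q̄ = (S₀/π) × [bracket] = (505/π) × 1.003473 = 161.30 W/m².
— Configuration B (φ=+5.3°):
Solar declination: sin δ = sin ε · sin λ_s = sin 14.00° × sin 117.2° = 0.21517, so δ = +12.425°.
cos H₀ = −tan(+5.3°) tan(+12.425°) = -0.0204, H₀ = 1.5912 rad.
Bracket: H₀ sin φ sin δ + cos φ cos δ sin H₀ = 1.5912×0.09237×0.21517 + 0.99572×0.97658×0.99979 = 0.031626 + 0.972196 = 1.003822.
Q̄ = (S₀/π) × [bracket] = (505/π) × 1.003822 = 161.36 W/m².
Ratio Q̄_A / Q̄_B = 161.30 / 161.36 = 0.9996.

Q̄_A / Q̄_B ≈ 1.00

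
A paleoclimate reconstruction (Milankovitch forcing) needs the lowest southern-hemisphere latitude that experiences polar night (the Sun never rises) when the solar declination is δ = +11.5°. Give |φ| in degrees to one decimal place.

|φ| = 78.5°

Polar night requires cos H₀ = −tan φ tan δ ≥ 1, i.e. tan φ tan δ ≤ −1.
The boundary is |tan φ| · |tan δ| = 1, so |φ| = 90° − |δ| = 90° − 11.5° = 78.5° in the southern hemisphere.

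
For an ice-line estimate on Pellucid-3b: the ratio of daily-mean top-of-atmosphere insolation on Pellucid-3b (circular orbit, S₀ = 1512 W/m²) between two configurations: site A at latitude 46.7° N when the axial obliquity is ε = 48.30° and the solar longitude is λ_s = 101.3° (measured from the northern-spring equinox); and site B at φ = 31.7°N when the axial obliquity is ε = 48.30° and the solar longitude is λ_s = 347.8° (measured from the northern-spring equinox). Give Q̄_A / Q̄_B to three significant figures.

— Configuration A (φ=+46.7°):
Solar declination: sin δ = sin ε · sin λ_s = sin 48.30° × sin 101.3° = 0.73216, so δ = +47.068°.
cos H₀ = −tan(+46.7°) tan(+47.068°) = -1.1407 ≤ −1 ⇒ polar day, H₀ = π.
Bracket: H₀ sin φ sin δ + cos φ cos δ sin H₀ = 3.1416×0.72777×0.73216 + 0.68582×0.68113×0.00000 = 1.673983 + 0.000000 = 1.673983.
Q̄ = (S₀/π) × [bracket] = (1512/π) × 1.673983 = 805.66 W/m².
— Configuration B (φ=+31.7°):
Solar declination: sin δ = sin ε · sin λ_s = sin 48.30° × sin 347.8° = -0.15778, so δ = -9.078°.
cos H₀ = −tan(+31.7°) tan(-9.078°) = 0.0987, H₀ = 1.4720 rad.
Bracket: H₀ sin φ sin δ + cos φ cos δ sin H₀ = 1.4720×0.52547×-0.15778 + 0.85081×0.98747×0.99512 = -0.122042 + 0.836049 = 0.714007.
Q̄ = (S₀/π) × [bracket] = (1512/π) × 0.714007 = 343.64 W/m².
Ratio Q̄_A / Q̄_B = 805.66 / 343.64 = 2.344.

Q̄_A / Q̄_B ≈ 2.34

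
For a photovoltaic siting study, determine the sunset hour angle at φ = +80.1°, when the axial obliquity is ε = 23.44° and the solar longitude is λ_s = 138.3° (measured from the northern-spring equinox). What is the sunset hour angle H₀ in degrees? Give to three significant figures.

Solar declination: sin δ = sin ε · sin λ_s = sin 23.44° × sin 138.3° = 0.26462, so δ = +15.344°.
Sunrise equation: cos H₀ = −tan φ · tan δ = -1.5723 ≤ −1, so the Sun never sets (polar day) and H₀ = π.

H₀ = 180°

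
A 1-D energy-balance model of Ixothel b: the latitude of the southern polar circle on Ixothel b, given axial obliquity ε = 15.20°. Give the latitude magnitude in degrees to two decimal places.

The polar circle is the lowest latitude that experiences at least one full rotation of continuous darkness at the northern-summer solstice; it lies at |φ| = 90° − ε = 90° − 15.20° = 74.80°.

74.80°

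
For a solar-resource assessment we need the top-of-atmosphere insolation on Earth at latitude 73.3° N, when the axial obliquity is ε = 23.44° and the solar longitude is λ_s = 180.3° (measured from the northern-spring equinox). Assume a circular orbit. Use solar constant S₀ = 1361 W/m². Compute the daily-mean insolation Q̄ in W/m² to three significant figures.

Solar declination: sin δ = sin ε · sin λ_s = sin 23.44° × sin 180.3° = -0.00208, so δ = -0.119°.
cos H₀ = −tan(+73.3°) tan(-0.119°) = 0.0069, H₀ = 1.5639 rad.
Bracket: H₀ sin φ sin δ + cos φ cos δ sin H₀ = 1.5639×0.95782×-0.00208 + 0.28736×1.00000×0.99998 = -0.003116 + 0.287354 = 0.284238.
Q̄ = (S₀/π) × [bracket] = (1361/π) × 0.284238 = 123.1 W/m².

Q̄ ≈ 123 W/m²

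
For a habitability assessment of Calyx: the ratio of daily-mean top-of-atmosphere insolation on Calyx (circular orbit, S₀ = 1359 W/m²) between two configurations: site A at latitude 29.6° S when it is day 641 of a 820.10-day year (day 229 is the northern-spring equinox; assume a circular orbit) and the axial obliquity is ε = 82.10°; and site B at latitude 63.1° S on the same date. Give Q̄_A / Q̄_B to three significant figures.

— Configuration A (φ=-29.6°):
Solar longitude: λ_s = 360° × (641 − 229)/820.10 = 180.856°.
sin δ = sin 82.10° × sin 180.856° = -0.01480, so δ = -0.848°.
cos H₀ = −tan(-29.6°) tan(-0.848°) = -0.0084, H₀ = 1.5792 rad.
Bracket: H₀ sin φ sin δ + cos φ cos δ sin H₀ = 1.5792×-0.49394×-0.01480 + 0.86949×0.99989×0.99996 = 0.011544 + 0.869360 = 0.880904.
Q̄ = (S₀/π) × [bracket] = (1359/π) × 0.880904 = 381.06 W/m².
— Configuration B (φ=-63.1°):
cos H₀ = −tan(-63.1°) tan(-0.848°) = -0.0292, H₀ = 1.6000 rad.
Bracket: H₀ sin φ sin δ + cos φ cos δ sin H₀ = 1.6000×-0.89180×-0.01480 + 0.45243×0.99989×0.99957 = 0.021118 + 0.452186 = 0.473304.
Q̄ = (S₀/π) × [bracket] = (1359/π) × 0.473304 = 204.74 W/m².
Ratio Q̄_A / Q̄_B = 381.06 / 204.74 = 1.861.

Q̄_A / Q̄_B ≈ 1.86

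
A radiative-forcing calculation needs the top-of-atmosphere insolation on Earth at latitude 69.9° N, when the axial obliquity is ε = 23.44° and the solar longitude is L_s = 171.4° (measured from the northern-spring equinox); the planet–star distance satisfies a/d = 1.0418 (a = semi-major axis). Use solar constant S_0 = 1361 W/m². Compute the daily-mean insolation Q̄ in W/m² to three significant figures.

Solar declination: sin δ = sin ε · sin L_s = sin 23.44° × sin 171.4° = 0.05948, so δ = +3.410°.
cos h₀ = −tan(+69.9°) tan(+3.410°) = -0.1628, h₀ = 1.7344 rad.
Bracket: h₀ sin ϕ sin δ + cos ϕ cos δ sin h₀ = 1.7344×0.93909×0.05948 + 0.34366×0.99823×0.98665 = 0.096879 + 0.338472 = 0.435351.
Inverse-square distance factor (a/d)² = 1.0418² = 1.085347.
Q̄ = (S_0/π) × 1.085347 × [bracket] = (1361/π) × 1.085347 × 0.435351 = 204.7 W/m².

Q̄ ≈ 205 W/m²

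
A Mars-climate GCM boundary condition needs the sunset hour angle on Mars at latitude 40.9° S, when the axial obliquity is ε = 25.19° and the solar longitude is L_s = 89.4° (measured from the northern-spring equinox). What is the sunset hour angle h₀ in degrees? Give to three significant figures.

h₀ = 66.0°

Solar declination: sin δ = sin ε · sin L_s = sin 25.19° × sin 89.4° = 0.42560, so δ = +25.189°.
cos h₀ = −tan ϕ · tan δ = −tan(-40.9°) × tan(+25.189°) = 0.4074, so h₀ = 1.1512 rad = 65.96°.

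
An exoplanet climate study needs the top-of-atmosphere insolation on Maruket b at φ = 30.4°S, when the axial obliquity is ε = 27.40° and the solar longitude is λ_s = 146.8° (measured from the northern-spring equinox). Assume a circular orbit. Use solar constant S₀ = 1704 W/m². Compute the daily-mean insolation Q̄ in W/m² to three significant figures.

Q̄ ≈ 349 W/m²

Solar declination: sin δ = sin ε · sin λ_s = sin 27.40° × sin 146.8° = 0.25199, so δ = +14.595°.
cos H₀ = −tan(-30.4°) tan(+14.595°) = 0.1528, H₀ = 1.4174 rad.
Bracket: H₀ sin φ sin δ + cos φ cos δ sin H₀ = 1.4174×-0.50603×0.25199 + 0.86251×0.96773×0.98826 = -0.180739 + 0.824878 = 0.644139.
Q̄ = (S₀/π) × [bracket] = (1704/π) × 0.644139 = 349.4 W/m².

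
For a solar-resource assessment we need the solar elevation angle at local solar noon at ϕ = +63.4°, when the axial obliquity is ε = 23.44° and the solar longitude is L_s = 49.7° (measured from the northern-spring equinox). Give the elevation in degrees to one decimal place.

44.3°

Solar declination: sin δ = sin ε · sin L_s = sin 23.44° × sin 49.7° = 0.30338, so δ = +17.661°.
At local noon the hour angle is zero, so the zenith angle equals |ϕ − δ| = |+63.4° − (+17.661°)| = 45.739°.
Elevation = 90° − 45.739° = 44.3°.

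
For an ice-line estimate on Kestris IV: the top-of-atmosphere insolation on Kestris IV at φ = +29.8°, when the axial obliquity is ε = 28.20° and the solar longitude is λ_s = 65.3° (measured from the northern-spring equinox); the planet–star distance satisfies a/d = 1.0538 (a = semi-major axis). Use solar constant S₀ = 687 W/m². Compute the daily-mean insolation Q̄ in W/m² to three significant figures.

Q̄ ≈ 279 W/m²

Solar declination: sin δ = sin ε · sin λ_s = sin 28.20° × sin 65.3° = 0.42932, so δ = +25.424°.
cos H₀ = −tan(+29.8°) tan(+25.424°) = -0.2722, H₀ = 1.8465 rad.
Bracket: H₀ sin φ sin δ + cos φ cos δ sin H₀ = 1.8465×0.49697×0.42932 + 0.86777×0.90315×0.96223 = 0.393968 + 0.754125 = 1.148093.
Inverse-square distance factor (a/d)² = 1.0538² = 1.110494.
Q̄ = (S₀/π) × 1.110494 × [bracket] = (687/π) × 1.110494 × 1.148093 = 278.8 W/m².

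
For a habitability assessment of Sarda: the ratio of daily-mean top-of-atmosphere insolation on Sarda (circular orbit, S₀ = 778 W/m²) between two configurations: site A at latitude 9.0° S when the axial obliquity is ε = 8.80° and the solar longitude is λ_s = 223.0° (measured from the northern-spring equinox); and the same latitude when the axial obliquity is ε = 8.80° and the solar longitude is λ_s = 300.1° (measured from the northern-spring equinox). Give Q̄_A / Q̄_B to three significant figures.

— Configuration A (φ=-9.0°):
Solar declination: sin δ = sin ε · sin λ_s = sin 8.80° × sin 223.0° = -0.10434, so δ = -5.989°.
cos H₀ = −tan(-9.0°) tan(-5.989°) = -0.0166, H₀ = 1.5874 rad.
Bracket: H₀ sin φ sin δ + cos φ cos δ sin H₀ = 1.5874×-0.15643×-0.10434 + 0.98769×0.99454×0.99986 = 0.025909 + 0.982160 = 1.008069.
Q̄ = (S₀/π) × [bracket] = (778/π) × 1.008069 = 249.64 W/m².
— Configuration B (φ=-9.0°):
Solar declination: sin δ = sin ε · sin λ_s = sin 8.80° × sin 300.1° = -0.13236, so δ = -7.606°.
cos H₀ = −tan(-9.0°) tan(-7.606°) = -0.0211, H₀ = 1.5919 rad.
Bracket: H₀ sin φ sin δ + cos φ cos δ sin H₀ = 1.5919×-0.15643×-0.13236 + 0.98769×0.99120×0.99978 = 0.032960 + 0.978783 = 1.011743.
Q̄ = (S₀/π) × [bracket] = (778/π) × 1.011743 = 250.55 W/m².
Ratio Q̄_A / Q̄_B = 249.64 / 250.55 = 0.9964.

Q̄_A / Q̄_B ≈ 0.996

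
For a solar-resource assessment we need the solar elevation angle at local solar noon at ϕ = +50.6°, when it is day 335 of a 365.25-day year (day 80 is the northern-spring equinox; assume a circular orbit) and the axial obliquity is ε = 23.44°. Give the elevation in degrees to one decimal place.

Solar longitude: L_s = 360° × (335 − 80)/365.25 = 251.335°.
sin δ = sin 23.44° × sin 251.335° = -0.37687, so δ = -22.140°.
At local noon the hour angle is zero, so the zenith angle equals |ϕ − δ| = |+50.6° − (-22.140°)| = 72.740°.
Elevation = 90° − 72.740° = 17.3°.

17.3°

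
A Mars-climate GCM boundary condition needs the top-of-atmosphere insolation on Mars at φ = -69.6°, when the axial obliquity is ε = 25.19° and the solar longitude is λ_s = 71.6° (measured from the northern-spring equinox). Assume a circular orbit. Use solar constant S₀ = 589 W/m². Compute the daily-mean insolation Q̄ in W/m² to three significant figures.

Solar declination: sin δ = sin ε · sin λ_s = sin 25.19° × sin 71.6° = 0.40386, so δ = +23.820°.
cos H₀ = −tan(-69.6°) tan(+23.820°) = 1.1871 ≥ 1 ⇒ polar night, H₀ = 0 and Q̄ = 0.

Q̄ ≈ 0.00 W/m²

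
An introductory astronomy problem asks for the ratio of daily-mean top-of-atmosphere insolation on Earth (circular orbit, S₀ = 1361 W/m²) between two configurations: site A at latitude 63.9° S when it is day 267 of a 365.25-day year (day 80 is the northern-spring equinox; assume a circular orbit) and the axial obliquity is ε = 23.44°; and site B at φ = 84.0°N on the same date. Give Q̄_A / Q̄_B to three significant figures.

— Configuration A (φ=-63.9°):
Solar longitude: λ_s = 360° × (267 − 80)/365.25 = 184.312°.
sin δ = sin 23.44° × sin 184.312° = -0.02991, so δ = -1.714°.
cos H₀ = −tan(-63.9°) tan(-1.714°) = -0.0611, H₀ = 1.6319 rad.
Bracket: H₀ sin φ sin δ + cos φ cos δ sin H₀ = 1.6319×-0.89803×-0.02991 + 0.43994×0.99955×0.99813 = 0.043833 + 0.438920 = 0.482753.
Q̄ = (S₀/π) × [bracket] = (1361/π) × 0.482753 = 209.14 W/m².
— Configuration B (φ=+84.0°):
cos H₀ = −tan(+84.0°) tan(-1.714°) = 0.2847, H₀ = 1.2821 rad.
Bracket: H₀ sin φ sin δ + cos φ cos δ sin H₀ = 1.2821×0.99452×-0.02991 + 0.10453×0.99955×0.95862 = -0.038137 + 0.100159 = 0.062022.
Q̄ = (S₀/π) × [bracket] = (1361/π) × 0.062022 = 26.869 W/m².
Ratio Q̄_A / Q̄_B = 209.14 / 26.869 = 7.784.

Q̄_A / Q̄_B ≈ 7.78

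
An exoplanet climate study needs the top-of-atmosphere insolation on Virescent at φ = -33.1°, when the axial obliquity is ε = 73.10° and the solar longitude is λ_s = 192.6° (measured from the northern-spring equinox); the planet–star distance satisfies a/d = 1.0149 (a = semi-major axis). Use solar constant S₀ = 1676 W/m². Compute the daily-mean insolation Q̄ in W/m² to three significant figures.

Q̄ ≈ 553 W/m²

Solar declination: sin δ = sin ε · sin λ_s = sin 73.10° × sin 192.6° = -0.20872, so δ = -12.047°.
cos H₀ = −tan(-33.1°) tan(-12.047°) = -0.1391, H₀ = 1.7104 rad.
Bracket: H₀ sin φ sin δ + cos φ cos δ sin H₀ = 1.7104×-0.54610×-0.20872 + 0.83772×0.97797×0.99027 = 0.194955 + 0.811294 = 1.006249.
Inverse-square distance factor (a/d)² = 1.0149² = 1.030022.
Q̄ = (S₀/π) × 1.030022 × [bracket] = (1676/π) × 1.030022 × 1.006249 = 552.9 W/m².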